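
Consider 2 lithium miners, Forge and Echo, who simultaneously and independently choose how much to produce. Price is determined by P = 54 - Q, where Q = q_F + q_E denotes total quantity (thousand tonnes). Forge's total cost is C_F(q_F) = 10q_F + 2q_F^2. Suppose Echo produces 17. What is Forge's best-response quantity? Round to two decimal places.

With the rival's output fixed at 17, Forge's profit is π_F = (54 - 17 - q_F)q_F - (10q_F + 2q_F²) = (37 - q_F)q_F - (10q_F + 2q_F²).
∂π_F/∂q_F = 27 - 6q_F = 0, so q_F = 9/2.

4.50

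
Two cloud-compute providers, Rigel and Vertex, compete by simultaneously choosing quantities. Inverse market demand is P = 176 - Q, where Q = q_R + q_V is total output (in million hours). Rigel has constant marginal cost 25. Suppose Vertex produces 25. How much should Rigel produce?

With the rival's output fixed at 25, Rigel's profit is π_R = (176 - 25 - q_R)q_R - (25q_R) = (151 - q_R)q_R - (25q_R).
∂π_R/∂q_R = 126 - 2q_R = 0, so q_R = 63.

63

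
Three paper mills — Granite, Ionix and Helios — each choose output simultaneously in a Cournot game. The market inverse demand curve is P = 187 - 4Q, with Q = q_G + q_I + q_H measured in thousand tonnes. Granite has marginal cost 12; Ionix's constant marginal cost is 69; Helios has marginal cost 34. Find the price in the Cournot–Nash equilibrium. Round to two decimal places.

75.50

Granite's profit: π_G = (187 - 4Q)q_G - (12q_G). Setting ∂π_G/∂q_G = 0: 175 - 8q_G - 4(q_I + q_H) = 0.
Ionix's first-order condition: 118 - 8q_I - 4(q_G + q_H) = 0.
Helios's profit: π_H = (187 - 4Q)q_H - (34q_H). Setting ∂π_H/∂q_H = 0: 153 - 8q_H - 4(q_G + q_I) = 0.
Summing all 3 equations gives 446 − 16Q = 0, hence Q = 223/8.
Back-substituting: q_G = (175 − 223/2)/4 = 127/8, q_I = (118 − 223/2)/4 = 13/8, q_H = (153 − 223/2)/4 = 83/8.
Total output Q = 223/8, so price P = 187 - 4·(223/8) = 151/2.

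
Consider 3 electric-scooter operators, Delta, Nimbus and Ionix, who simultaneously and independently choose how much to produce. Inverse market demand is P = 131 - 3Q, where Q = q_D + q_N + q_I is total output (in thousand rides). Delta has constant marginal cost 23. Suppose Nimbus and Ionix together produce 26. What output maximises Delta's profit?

5

With rivals' combined output fixed at 26, Delta's profit is π_D = (131 - 3·26 - 3q_D)q_D - (23q_D) = (53 - 3q_D)q_D - (23q_D).
∂π_D/∂q_D = 30 - 6q_D = 0, so q_D = 5.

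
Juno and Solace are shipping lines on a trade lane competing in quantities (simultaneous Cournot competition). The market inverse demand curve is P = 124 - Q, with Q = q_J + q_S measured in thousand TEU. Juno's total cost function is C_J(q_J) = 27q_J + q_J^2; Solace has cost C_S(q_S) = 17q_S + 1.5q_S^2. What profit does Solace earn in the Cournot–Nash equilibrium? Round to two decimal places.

758.73

Juno's profit: π_J = (124 - Q)q_J - (27q_J + q_J²). Setting ∂π_J/∂q_J = 0: 97 - 4q_J - (q_S) = 0.
Solace's profit: π_S = (124 - Q)q_S - (17q_S + (3/2)q_S²). Setting ∂π_S/∂q_S = 0: 107 - 5q_S - (q_J) = 0.
So q_J = (97 - q_S)/4 and q_S = (107 - q_J)/5.
Solving the pair: q_J = 378/19, q_S = 331/19.
Price P = 124 - 709/19 = 1647/19.
Solace's profit: (1647/19)·(331/19) - 17·(331/19) - (3/2)(331/19)² = 758.7327.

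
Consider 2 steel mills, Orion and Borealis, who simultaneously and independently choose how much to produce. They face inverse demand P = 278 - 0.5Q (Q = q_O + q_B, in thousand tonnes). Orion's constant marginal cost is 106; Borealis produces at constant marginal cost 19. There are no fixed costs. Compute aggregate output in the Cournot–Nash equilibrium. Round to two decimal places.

287.33

Orion's profit: π_O = (278 - 0.5Q)q_O - (106q_O). Setting ∂π_O/∂q_O = 0: 172 - q_O - (1/2)(q_B) = 0.
Borealis's first-order condition: 259 - q_B - (1/2)(q_O) = 0.
Rearranging gives the reaction functions q_O = (172 - (1/2)q_B) and q_B = (259 - (1/2)q_O).
Substituting one into the other gives q_O = 170/3 and q_B = 692/3.
Total output Q = 170/3 + 692/3 = 862/3.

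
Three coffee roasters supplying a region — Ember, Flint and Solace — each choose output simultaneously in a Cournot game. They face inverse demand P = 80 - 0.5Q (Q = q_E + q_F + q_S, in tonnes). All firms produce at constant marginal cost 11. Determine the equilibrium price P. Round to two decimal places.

Each firm earns π_i = (80 - 0.5Q)q_i - 11q_i.
First-order condition (treating rivals' output as given): 69 - q_i - (1/2)·Σ_{j≠i} q_j = 0.
By symmetry each firm produces the same amount; substituting Σ_{j≠i} q_j = 2q_i yields q_i = 69/2.
Total output Q = 207/2, so price P = 80 - (1/2)·(207/2) = 113/4.

28.25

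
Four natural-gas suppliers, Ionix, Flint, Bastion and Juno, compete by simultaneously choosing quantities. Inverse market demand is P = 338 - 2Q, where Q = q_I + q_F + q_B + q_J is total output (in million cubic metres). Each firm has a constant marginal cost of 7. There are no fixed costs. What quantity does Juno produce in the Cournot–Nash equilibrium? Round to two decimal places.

33.10

Each firm earns π_i = (338 - 2Q)q_i - 7q_i.
Setting ∂π_i/∂q_i = 0 with rivals' quantities fixed: 331 - 4q_i - 2·Σ_{j≠i} q_j = 0.
With identical firms every q_j equals q_i, so Σ_{j≠i} q_j = 3q_i and 331 = 10q_i, giving q_i = 331/10.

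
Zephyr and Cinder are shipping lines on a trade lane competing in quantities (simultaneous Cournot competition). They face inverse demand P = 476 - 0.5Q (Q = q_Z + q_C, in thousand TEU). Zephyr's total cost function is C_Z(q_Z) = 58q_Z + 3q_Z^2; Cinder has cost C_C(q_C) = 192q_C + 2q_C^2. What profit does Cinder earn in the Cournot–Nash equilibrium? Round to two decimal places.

Zephyr's profit: π_Z = (476 - 0.5Q)q_Z - (58q_Z + 3q_Z²). Setting ∂π_Z/∂q_Z = 0: 418 - 7q_Z - (1/2)(q_C) = 0.
Cinder's first-order condition: 284 - 5q_C - (1/2)(q_Z) = 0.
Rearranging gives the reaction functions q_Z = (418 - (1/2)q_C)/7 and q_C = (284 - (1/2)q_Z)/5.
Solving the pair: q_Z = 56.0576, q_C = 51.1942.
Price P = 476 - (1/2)·107.2518 = 422.3741.
Cinder's profit: 422.3741·51.1942 - 192·51.1942 - 2·51.1942² = 6552.1267.

6552.13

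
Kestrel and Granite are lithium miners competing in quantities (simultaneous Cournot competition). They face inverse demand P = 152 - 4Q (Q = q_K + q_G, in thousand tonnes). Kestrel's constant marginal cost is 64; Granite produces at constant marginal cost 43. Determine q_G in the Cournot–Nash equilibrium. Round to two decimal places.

Kestrel's profit: π_K = (152 - 4Q)q_K - (64q_K). Setting ∂π_K/∂q_K = 0: 88 - 8q_K - 4(q_G) = 0.
Granite's first-order condition: 109 - 8q_G - 4(q_K) = 0.
So q_K = (88 - 4q_G)/8 and q_G = (109 - 4q_K)/8.
Solving the pair: q_K = 67/12, q_G = 65/6.

10.83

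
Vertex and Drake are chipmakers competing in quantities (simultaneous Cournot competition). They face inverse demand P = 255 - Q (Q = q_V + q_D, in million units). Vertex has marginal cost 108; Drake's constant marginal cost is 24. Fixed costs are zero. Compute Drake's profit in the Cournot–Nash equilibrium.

11025

Vertex's profit: π_V = (255 - Q)q_V - (108q_V). Setting ∂π_V/∂q_V = 0: 147 - 2q_V - (q_D) = 0.
Drake's profit: π_D = (255 - Q)q_D - (24q_D). Setting ∂π_D/∂q_D = 0: 231 - 2q_D - (q_V) = 0.
So q_V = (147 - q_D)/2 and q_D = (231 - q_V)/2.
Solving the pair: q_V = 21, q_D = 105.
Price P = 255 - 126 = 129.
Drake's profit: (129 - 24)·105 = 11025.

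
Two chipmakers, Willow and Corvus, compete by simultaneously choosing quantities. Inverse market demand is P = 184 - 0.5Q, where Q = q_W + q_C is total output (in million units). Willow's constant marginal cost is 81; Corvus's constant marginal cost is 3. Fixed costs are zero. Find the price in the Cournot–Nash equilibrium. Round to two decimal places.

Willow's profit: π_W = (184 - 0.5Q)q_W - (81q_W). Setting ∂π_W/∂q_W = 0: 103 - q_W - (1/2)(q_C) = 0.
Corvus's first-order condition: 181 - q_C - (1/2)(q_W) = 0.
So q_W = (103 - (1/2)q_C) and q_C = (181 - (1/2)q_W).
Solving the pair: q_W = 50/3, q_C = 518/3.
Total output Q = 568/3, so price P = 184 - (1/2)·(568/3) = 268/3.

89.33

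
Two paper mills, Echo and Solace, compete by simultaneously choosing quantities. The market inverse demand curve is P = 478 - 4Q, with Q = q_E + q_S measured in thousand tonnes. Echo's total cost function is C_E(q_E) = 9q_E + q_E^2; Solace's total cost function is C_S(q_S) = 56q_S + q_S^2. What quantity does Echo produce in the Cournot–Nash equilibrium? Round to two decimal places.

Echo's profit: π_E = (478 - 4Q)q_E - (9q_E + q_E²). Setting ∂π_E/∂q_E = 0: 469 - 10q_E - 4(q_S) = 0.
Solace's profit: π_S = (478 - 4Q)q_S - (56q_S + q_S²). Setting ∂π_S/∂q_S = 0: 422 - 10q_S - 4(q_E) = 0.
So q_E = (469 - 4q_S)/10 and q_S = (422 - 4q_E)/10.
Substituting one into the other gives q_E = 1501/42 and q_S = 586/21.

35.74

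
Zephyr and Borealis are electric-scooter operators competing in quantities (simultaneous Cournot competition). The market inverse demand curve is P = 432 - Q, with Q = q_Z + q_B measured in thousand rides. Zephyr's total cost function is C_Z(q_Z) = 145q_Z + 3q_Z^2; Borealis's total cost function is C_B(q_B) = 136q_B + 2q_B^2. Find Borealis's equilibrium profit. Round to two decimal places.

5881.25

Zephyr's profit: π_Z = (432 - Q)q_Z - (145q_Z + 3q_Z²). Setting ∂π_Z/∂q_Z = 0: 287 - 8q_Z - (q_B) = 0.
Borealis's profit: π_B = (432 - Q)q_B - (136q_B + 2q_B²). Setting ∂π_B/∂q_B = 0: 296 - 6q_B - (q_Z) = 0.
Rearranging gives the reaction functions q_Z = (287 - q_B)/8 and q_B = (296 - q_Z)/6.
Solving the pair: q_Z = 1426/47, q_B = 44.2766.
Price P = 432 - 74.6170 = 357.3830.
Borealis's profit: 357.3830·44.2766 - 136·44.2766 - 2·44.2766² = 5881.2508.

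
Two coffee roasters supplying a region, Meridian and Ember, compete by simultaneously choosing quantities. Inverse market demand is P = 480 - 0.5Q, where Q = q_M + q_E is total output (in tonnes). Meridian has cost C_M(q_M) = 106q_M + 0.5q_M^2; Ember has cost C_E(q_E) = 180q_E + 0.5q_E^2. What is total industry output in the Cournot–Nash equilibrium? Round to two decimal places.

Meridian's profit: π_M = (480 - 0.5Q)q_M - (106q_M + (1/2)q_M²). Setting ∂π_M/∂q_M = 0: 374 - 2q_M - (1/2)(q_E) = 0.
Ember's profit: π_E = (480 - 0.5Q)q_E - (180q_E + (1/2)q_E²). Setting ∂π_E/∂q_E = 0: 300 - 2q_E - (1/2)(q_M) = 0.
So q_M = (374 - (1/2)q_E)/2 and q_E = (300 - (1/2)q_M)/2.
Substituting one into the other gives q_M = 159.4667 and q_E = 1652/15.
Total output Q = 159.4667 + 1652/15 = 1348/5.

269.60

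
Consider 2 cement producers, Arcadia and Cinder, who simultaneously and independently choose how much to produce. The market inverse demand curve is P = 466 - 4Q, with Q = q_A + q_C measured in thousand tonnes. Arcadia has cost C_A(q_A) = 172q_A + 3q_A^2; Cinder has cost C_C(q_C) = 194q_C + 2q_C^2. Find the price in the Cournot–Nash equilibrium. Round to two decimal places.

Arcadia's profit: π_A = (466 - 4Q)q_A - (172q_A + 3q_A²). Setting ∂π_A/∂q_A = 0: 294 - 14q_A - 4(q_C) = 0.
Cinder's first-order condition: 272 - 12q_C - 4(q_A) = 0.
Best responses: q_A = (294 - 4q_C)/14, q_C = (272 - 4q_A)/12.
Solving the pair: q_A = 305/19, q_C = 329/19.
Total output Q = 634/19, so price P = 466 - 4·(634/19) = 332.5263.

332.53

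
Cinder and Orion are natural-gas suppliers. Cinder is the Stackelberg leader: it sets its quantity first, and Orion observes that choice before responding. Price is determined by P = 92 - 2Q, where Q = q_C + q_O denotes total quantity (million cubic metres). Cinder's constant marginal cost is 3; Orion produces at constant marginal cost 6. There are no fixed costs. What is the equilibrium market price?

Solve by backward induction. Given q_C, the follower Orion maximises π_O = (92 - 2q_C - 2q_O)q_O - 6q_O.
Follower FOC: 86 - 2q_C - 4q_O = 0, so q_O(q_C) = (86 - 2q_C)/4.
The leader anticipates this reaction. Substituting into P = 92 - 2Q gives P = 49 - q_C, so π_C = (49 - q_C)q_C - 3q_C.
The leader's first-order condition 46 - 2q_C = 0 yields q_C = 23.
Then q_O = (86 - 2·23)/4 = 10.
Total output Q = 33, so price P = 92 - 2·33 = 26.

26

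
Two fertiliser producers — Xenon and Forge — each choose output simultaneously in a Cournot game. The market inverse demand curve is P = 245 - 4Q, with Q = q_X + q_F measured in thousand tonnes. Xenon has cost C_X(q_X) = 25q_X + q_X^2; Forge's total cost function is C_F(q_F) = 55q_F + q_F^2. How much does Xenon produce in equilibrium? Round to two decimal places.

Xenon's profit: π_X = (245 - 4Q)q_X - (25q_X + q_X²). Setting ∂π_X/∂q_X = 0: 220 - 10q_X - 4(q_F) = 0.
Forge's profit: π_F = (245 - 4Q)q_F - (55q_F + q_F²). Setting ∂π_F/∂q_F = 0: 190 - 10q_F - 4(q_X) = 0.
So q_X = (220 - 4q_F)/10 and q_F = (190 - 4q_X)/10.
Substituting one into the other gives q_X = 120/7 and q_F = 85/7.

17.14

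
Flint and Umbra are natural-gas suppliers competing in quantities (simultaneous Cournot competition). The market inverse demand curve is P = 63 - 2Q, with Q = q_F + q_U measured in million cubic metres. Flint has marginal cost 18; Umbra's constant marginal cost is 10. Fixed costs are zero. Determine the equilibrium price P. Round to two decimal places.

Flint's profit: π_F = (63 - 2Q)q_F - (18q_F). Setting ∂π_F/∂q_F = 0: 45 - 4q_F - 2(q_U) = 0.
Umbra's profit: π_U = (63 - 2Q)q_U - (10q_U). Setting ∂π_U/∂q_U = 0: 53 - 4q_U - 2(q_F) = 0.
So q_F = (45 - 2q_U)/4 and q_U = (53 - 2q_F)/4.
Solving the pair: q_F = 37/6, q_U = 61/6.
Total output Q = 49/3, so price P = 63 - 2·(49/3) = 91/3.

30.33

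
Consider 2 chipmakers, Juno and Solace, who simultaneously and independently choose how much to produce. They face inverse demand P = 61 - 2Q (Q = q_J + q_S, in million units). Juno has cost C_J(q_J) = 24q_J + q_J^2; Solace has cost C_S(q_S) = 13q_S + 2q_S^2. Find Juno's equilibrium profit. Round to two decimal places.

61.98

Juno's profit: π_J = (61 - 2Q)q_J - (24q_J + q_J²). Setting ∂π_J/∂q_J = 0: 37 - 6q_J - 2(q_S) = 0.
Solace's profit: π_S = (61 - 2Q)q_S - (13q_S + 2q_S²). Setting ∂π_S/∂q_S = 0: 48 - 8q_S - 2(q_J) = 0.
Rearranging gives the reaction functions q_J = (37 - 2q_S)/6 and q_S = (48 - 2q_J)/8.
Substituting one into the other gives q_J = 50/11 and q_S = 107/22.
Price P = 61 - 2·(207/22) = 464/11.
Juno's profit: (464/11)·(50/11) - 24·(50/11) - (50/11)² = 61.9835.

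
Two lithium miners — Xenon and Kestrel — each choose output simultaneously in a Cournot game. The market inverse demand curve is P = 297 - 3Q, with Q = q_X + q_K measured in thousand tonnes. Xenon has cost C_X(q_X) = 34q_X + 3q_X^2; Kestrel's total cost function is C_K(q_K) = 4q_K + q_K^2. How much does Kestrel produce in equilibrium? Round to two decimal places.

Xenon's profit: π_X = (297 - 3Q)q_X - (34q_X + 3q_X²). Setting ∂π_X/∂q_X = 0: 263 - 12q_X - 3(q_K) = 0.
Kestrel's first-order condition: 293 - 8q_K - 3(q_X) = 0.
So q_X = (263 - 3q_K)/12 and q_K = (293 - 3q_X)/8.
Substituting one into the other gives q_X = 1225/87 and q_K = 909/29.

31.34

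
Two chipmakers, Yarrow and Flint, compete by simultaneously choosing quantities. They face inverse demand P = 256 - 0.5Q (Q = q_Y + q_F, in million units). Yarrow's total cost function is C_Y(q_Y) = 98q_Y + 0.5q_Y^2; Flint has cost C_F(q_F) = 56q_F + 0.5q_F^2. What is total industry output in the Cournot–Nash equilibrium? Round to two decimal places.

Yarrow's profit: π_Y = (256 - 0.5Q)q_Y - (98q_Y + (1/2)q_Y²). Setting ∂π_Y/∂q_Y = 0: 158 - 2q_Y - (1/2)(q_F) = 0.
Flint's profit: π_F = (256 - 0.5Q)q_F - (56q_F + (1/2)q_F²). Setting ∂π_F/∂q_F = 0: 200 - 2q_F - (1/2)(q_Y) = 0.
So q_Y = (158 - (1/2)q_F)/2 and q_F = (200 - (1/2)q_Y)/2.
Substituting one into the other gives q_Y = 288/5 and q_F = 428/5.
Total output Q = 288/5 + 428/5 = 716/5.

143.20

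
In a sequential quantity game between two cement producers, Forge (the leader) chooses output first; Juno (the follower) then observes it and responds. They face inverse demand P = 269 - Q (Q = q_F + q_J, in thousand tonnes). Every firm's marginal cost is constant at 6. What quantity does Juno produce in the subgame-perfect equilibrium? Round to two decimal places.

65.75

The follower Juno best-responds to any q_F: π_J = (269 - Q)q_J - 6q_J.
Follower FOC: 263 - q_F - 2q_J = 0, so q_J(q_F) = (263 - q_F)/2.
Forge substitutes q_J(q_F) into its own profit: π_F = q_F(269 - q_F - (263 - q_F)/2) - 6q_F = (275/2 - (1/2)q_F)q_F - 6q_F.
Leader FOC: 263/2 - q_F = 0, so q_F = 263/2.
Then q_J = (263 - 263/2)/2 = 263/4.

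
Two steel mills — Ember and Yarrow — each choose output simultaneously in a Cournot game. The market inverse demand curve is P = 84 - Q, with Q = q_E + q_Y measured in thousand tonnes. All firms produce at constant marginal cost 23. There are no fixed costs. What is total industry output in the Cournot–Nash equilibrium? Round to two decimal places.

Each firm earns π_i = (84 - Q)q_i - 23q_i.
First-order condition (treating rivals' output as given): 61 - 2q_i - q_j = 0.
With identical firms every q_j equals q_i, so q_j = q_i and 61 = 3q_i, giving q_i = 61/3.
Total output Q = 61/3 + 61/3 = 122/3.

40.67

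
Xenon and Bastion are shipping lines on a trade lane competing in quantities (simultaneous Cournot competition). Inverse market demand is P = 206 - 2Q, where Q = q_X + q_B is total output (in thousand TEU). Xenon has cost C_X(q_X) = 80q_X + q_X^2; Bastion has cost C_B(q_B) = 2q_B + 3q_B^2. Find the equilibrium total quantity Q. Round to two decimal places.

Xenon's profit: π_X = (206 - 2Q)q_X - (80q_X + q_X²). Setting ∂π_X/∂q_X = 0: 126 - 6q_X - 2(q_B) = 0.
Bastion's profit: π_B = (206 - 2Q)q_B - (2q_B + 3q_B²). Setting ∂π_B/∂q_B = 0: 204 - 10q_B - 2(q_X) = 0.
So q_X = (126 - 2q_B)/6 and q_B = (204 - 2q_X)/10.
Solving the pair: q_X = 213/14, q_B = 243/14.
Total output Q = 213/14 + 243/14 = 228/7.

32.57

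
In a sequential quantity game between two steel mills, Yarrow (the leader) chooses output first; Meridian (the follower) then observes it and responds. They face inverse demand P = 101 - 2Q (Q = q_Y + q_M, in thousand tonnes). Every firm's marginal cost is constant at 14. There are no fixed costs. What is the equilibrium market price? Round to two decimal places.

35.75

Solve by backward induction. Given q_Y, the follower Meridian maximises π_M = (101 - 2q_Y - 2q_M)q_M - 14q_M.
Follower FOC: 87 - 2q_Y - 4q_M = 0, so q_M(q_Y) = (87 - 2q_Y)/4.
Yarrow substitutes q_M(q_Y) into its own profit: π_Y = q_Y(101 - 2q_Y - (87 - 2q_Y)/2) - 14q_Y = (115/2 - q_Y)q_Y - 14q_Y.
Maximising: ∂π_Y/∂q_Y = 87/2 - 2q_Y = 0, giving q_Y = 87/4.
Then q_M = (87 - 2·(87/4))/4 = 87/8.
Total output Q = 261/8, so price P = 101 - 2·(261/8) = 143/4.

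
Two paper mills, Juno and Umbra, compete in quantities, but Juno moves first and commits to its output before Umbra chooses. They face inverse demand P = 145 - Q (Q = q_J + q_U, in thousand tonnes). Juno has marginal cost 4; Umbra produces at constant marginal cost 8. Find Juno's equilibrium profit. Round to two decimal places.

Solve by backward induction. Given q_J, the follower Umbra maximises π_U = (145 - q_J - q_U)q_U - 8q_U.
Setting the follower's marginal profit to zero, 137 - q_J - 2q_U = 0, i.e. q_U = (137 - q_J)/2.
The leader anticipates this reaction. Substituting into P = 145 - Q gives P = 153/2 - (1/2)q_J, so π_J = (153/2 - (1/2)q_J)q_J - 4q_J.
The leader's first-order condition 145/2 - q_J = 0 yields q_J = 145/2.
Then q_U = (137 - 145/2)/2 = 129/4.
Price P = 145 - 419/4 = 161/4.
Juno's profit: (161/4 - 4)·(145/2) = 2628.1250.

2628.13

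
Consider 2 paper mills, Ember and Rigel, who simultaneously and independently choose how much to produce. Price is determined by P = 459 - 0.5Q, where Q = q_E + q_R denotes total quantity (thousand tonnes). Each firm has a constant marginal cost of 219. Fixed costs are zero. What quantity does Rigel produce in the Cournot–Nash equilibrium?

160

A representative firm's profit is π_i = q_i(459 - 0.5Q) - 219q_i.
Setting ∂π_i/∂q_i = 0 with rivals' quantities fixed: 240 - q_i - (1/2)q_j = 0.
By symmetry each firm produces the same amount; substituting q_j = q_i yields q_i = 240/(3/2) = 160.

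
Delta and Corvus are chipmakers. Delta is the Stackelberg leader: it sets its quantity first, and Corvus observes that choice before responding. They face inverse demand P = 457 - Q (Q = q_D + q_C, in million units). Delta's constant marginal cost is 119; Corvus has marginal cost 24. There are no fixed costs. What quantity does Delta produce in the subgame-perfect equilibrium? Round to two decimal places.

121.50

Solve by backward induction. Given q_D, the follower Corvus maximises π_C = (457 - q_D - q_C)q_C - 24q_C.
∂π_C/∂q_C = 433 - q_D - 2q_C = 0 gives the reaction function q_C = (433 - q_D)/2.
Delta substitutes q_C(q_D) into its own profit: π_D = q_D(457 - q_D - (433 - q_D)/2) - 119q_D = (481/2 - (1/2)q_D)q_D - 119q_D.
Maximising: ∂π_D/∂q_D = 243/2 - q_D = 0, giving q_D = 243/2.
Then q_C = (433 - 243/2)/2 = 623/4.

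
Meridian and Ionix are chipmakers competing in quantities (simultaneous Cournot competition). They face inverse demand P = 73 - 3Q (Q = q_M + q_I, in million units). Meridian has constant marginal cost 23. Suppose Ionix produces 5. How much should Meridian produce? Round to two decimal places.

5.83

With the rival's output fixed at 5, Meridian's profit is π_M = (73 - 3·5 - 3q_M)q_M - (23q_M) = (58 - 3q_M)q_M - (23q_M).
∂π_M/∂q_M = 35 - 6q_M = 0, so q_M = 35/6.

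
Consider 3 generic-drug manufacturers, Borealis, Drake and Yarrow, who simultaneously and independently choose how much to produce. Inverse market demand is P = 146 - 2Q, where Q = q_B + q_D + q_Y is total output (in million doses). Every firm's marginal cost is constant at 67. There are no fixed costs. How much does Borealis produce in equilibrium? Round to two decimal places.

Each firm earns π_i = (146 - 2Q)q_i - 67q_i.
First-order condition (treating rivals' output as given): 79 - 4q_i - 2·Σ_{j≠i} q_j = 0.
By symmetry each firm produces the same amount; substituting Σ_{j≠i} q_j = 2q_i yields q_i = 79/8.

9.88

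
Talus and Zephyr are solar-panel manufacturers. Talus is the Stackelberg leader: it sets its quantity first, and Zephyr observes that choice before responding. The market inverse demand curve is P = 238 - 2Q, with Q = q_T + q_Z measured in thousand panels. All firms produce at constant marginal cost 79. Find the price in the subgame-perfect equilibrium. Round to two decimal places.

118.75

Solve by backward induction. Given q_T, the follower Zephyr maximises π_Z = (238 - 2q_T - 2q_Z)q_Z - 79q_Z.
Setting the follower's marginal profit to zero, 159 - 2q_T - 4q_Z = 0, i.e. q_Z = (159 - 2q_T)/4.
The leader anticipates this reaction. Substituting into P = 238 - 2Q gives P = 317/2 - q_T, so π_T = (317/2 - q_T)q_T - 79q_T.
The leader's first-order condition 159/2 - 2q_T = 0 yields q_T = 159/4.
Then q_Z = (159 - 2·(159/4))/4 = 159/8.
Total output Q = 477/8, so price P = 238 - 2·(477/8) = 475/4.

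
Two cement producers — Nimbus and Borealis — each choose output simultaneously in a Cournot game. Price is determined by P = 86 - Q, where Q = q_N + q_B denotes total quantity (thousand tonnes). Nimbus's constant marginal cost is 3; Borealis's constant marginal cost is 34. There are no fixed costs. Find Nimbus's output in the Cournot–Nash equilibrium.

38

Nimbus's profit: π_N = (86 - Q)q_N - (3q_N). Setting ∂π_N/∂q_N = 0: 83 - 2q_N - (q_B) = 0.
Borealis's profit: π_B = (86 - Q)q_B - (34q_B). Setting ∂π_B/∂q_B = 0: 52 - 2q_B - (q_N) = 0.
Rearranging gives the reaction functions q_N = (83 - q_B)/2 and q_B = (52 - q_N)/2.
Substituting one into the other gives q_N = 38 and q_B = 7.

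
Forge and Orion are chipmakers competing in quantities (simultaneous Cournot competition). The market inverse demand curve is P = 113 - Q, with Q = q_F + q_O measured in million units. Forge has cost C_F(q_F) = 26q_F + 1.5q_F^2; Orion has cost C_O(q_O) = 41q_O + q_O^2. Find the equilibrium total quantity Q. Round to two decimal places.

28.89

Forge's profit: π_F = (113 - Q)q_F - (26q_F + (3/2)q_F²). Setting ∂π_F/∂q_F = 0: 87 - 5q_F - (q_O) = 0.
Orion's profit: π_O = (113 - Q)q_O - (41q_O + q_O²). Setting ∂π_O/∂q_O = 0: 72 - 4q_O - (q_F) = 0.
Best responses: q_F = (87 - q_O)/5, q_O = (72 - q_F)/4.
Substituting one into the other gives q_F = 276/19 and q_O = 273/19.
Total output Q = 276/19 + 273/19 = 549/19.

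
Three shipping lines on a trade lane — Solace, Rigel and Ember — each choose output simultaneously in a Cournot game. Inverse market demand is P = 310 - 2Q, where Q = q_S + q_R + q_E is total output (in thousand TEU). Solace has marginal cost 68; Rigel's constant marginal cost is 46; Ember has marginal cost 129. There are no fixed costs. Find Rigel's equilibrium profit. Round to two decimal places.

4255.03

Solace's profit: π_S = (310 - 2Q)q_S - (68q_S). Setting ∂π_S/∂q_S = 0: 242 - 4q_S - 2(q_R + q_E) = 0.
Rigel's profit: π_R = (310 - 2Q)q_R - (46q_R). Setting ∂π_R/∂q_R = 0: 264 - 4q_R - 2(q_S + q_E) = 0.
Ember's profit: π_E = (310 - 2Q)q_E - (129q_E). Setting ∂π_E/∂q_E = 0: 181 - 4q_E - 2(q_S + q_R) = 0.
Summing all 3 equations gives 687 − 8Q = 0, hence Q = 687/8.
Back-substituting: q_S = (242 − 687/4)/2 = 281/8, q_R = (264 − 687/4)/2 = 369/8, q_E = (181 − 687/4)/2 = 37/8.
Price P = 310 - 2·(687/8) = 553/4.
Rigel's profit: (553/4 - 46)·(369/8) = 4255.0313.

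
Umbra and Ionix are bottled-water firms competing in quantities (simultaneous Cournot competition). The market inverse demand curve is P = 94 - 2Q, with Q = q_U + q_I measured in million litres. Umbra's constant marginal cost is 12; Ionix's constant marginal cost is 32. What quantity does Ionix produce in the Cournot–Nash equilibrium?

7

Umbra's profit: π_U = (94 - 2Q)q_U - (12q_U). Setting ∂π_U/∂q_U = 0: 82 - 4q_U - 2(q_I) = 0.
Ionix's first-order condition: 62 - 4q_I - 2(q_U) = 0.
Best responses: q_U = (82 - 2q_I)/4, q_I = (62 - 2q_U)/4.
Substituting one into the other gives q_U = 17 and q_I = 7.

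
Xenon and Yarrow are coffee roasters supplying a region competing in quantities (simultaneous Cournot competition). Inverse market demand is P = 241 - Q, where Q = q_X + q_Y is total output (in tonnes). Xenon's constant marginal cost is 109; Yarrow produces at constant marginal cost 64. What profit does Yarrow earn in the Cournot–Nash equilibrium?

Xenon's profit: π_X = (241 - Q)q_X - (109q_X). Setting ∂π_X/∂q_X = 0: 132 - 2q_X - (q_Y) = 0.
Yarrow's first-order condition: 177 - 2q_Y - (q_X) = 0.
So q_X = (132 - q_Y)/2 and q_Y = (177 - q_X)/2.
Substituting one into the other gives q_X = 29 and q_Y = 74.
Price P = 241 - 103 = 138.
Yarrow's profit: (138 - 64)·74 = 5476.

5476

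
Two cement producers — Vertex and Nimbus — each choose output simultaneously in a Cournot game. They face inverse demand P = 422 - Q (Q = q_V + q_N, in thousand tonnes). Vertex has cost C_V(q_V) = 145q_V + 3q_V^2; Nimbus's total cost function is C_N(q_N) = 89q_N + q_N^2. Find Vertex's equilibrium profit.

Vertex's profit: π_V = (422 - Q)q_V - (145q_V + 3q_V²). Setting ∂π_V/∂q_V = 0: 277 - 8q_V - (q_N) = 0.
Nimbus's first-order condition: 333 - 4q_N - (q_V) = 0.
Best responses: q_V = (277 - q_N)/8, q_N = (333 - q_V)/4.
Substituting one into the other gives q_V = 25 and q_N = 77.
Price P = 422 - 102 = 320.
Vertex's profit: 320·25 - 145·25 - 3·25² = 2500.

2500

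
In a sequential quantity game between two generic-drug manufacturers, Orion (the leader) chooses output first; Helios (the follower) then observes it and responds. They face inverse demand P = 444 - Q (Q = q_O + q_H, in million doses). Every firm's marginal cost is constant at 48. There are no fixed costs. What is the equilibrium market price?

147

Solve by backward induction. Given q_O, the follower Helios maximises π_H = (444 - q_O - q_H)q_H - 48q_H.
Follower FOC: 396 - q_O - 2q_H = 0, so q_H(q_O) = (396 - q_O)/2.
Orion substitutes q_H(q_O) into its own profit: π_O = q_O(444 - q_O - (396 - q_O)/2) - 48q_O = (246 - (1/2)q_O)q_O - 48q_O.
Maximising: ∂π_O/∂q_O = 198 - q_O = 0, giving q_O = 198.
Then q_H = (396 - 198)/2 = 99.
Total output Q = 297, so price P = 444 - 297 = 147.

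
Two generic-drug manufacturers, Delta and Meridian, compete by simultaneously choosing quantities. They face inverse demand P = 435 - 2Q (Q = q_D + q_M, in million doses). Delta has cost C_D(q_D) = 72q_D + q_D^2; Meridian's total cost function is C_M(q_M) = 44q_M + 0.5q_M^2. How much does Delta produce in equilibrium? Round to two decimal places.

Delta's profit: π_D = (435 - 2Q)q_D - (72q_D + q_D²). Setting ∂π_D/∂q_D = 0: 363 - 6q_D - 2(q_M) = 0.
Meridian's first-order condition: 391 - 5q_M - 2(q_D) = 0.
Best responses: q_D = (363 - 2q_M)/6, q_M = (391 - 2q_D)/5.
Substituting one into the other gives q_D = 1033/26 and q_M = 810/13.

39.73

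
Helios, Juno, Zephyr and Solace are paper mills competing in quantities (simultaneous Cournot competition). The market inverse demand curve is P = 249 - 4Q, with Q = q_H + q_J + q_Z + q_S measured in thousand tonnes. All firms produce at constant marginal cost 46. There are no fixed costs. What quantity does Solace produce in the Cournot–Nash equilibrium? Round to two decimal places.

A representative firm's profit is π_i = q_i(249 - 4Q) - 46q_i.
First-order condition (treating rivals' output as given): 203 - 8q_i - 4·Σ_{j≠i} q_j = 0.
With identical firms every q_j equals q_i, so Σ_{j≠i} q_j = 3q_i and 203 = 20q_i, giving q_i = 203/20.

10.15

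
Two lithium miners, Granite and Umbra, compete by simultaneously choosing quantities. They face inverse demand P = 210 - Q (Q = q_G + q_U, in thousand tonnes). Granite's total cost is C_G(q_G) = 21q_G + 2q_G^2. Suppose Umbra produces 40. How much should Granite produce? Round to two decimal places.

24.83

With the rival's output fixed at 40, Granite's profit is π_G = (210 - 40 - q_G)q_G - (21q_G + 2q_G²) = (170 - q_G)q_G - (21q_G + 2q_G²).
∂π_G/∂q_G = 149 - 6q_G = 0, so q_G = 149/6.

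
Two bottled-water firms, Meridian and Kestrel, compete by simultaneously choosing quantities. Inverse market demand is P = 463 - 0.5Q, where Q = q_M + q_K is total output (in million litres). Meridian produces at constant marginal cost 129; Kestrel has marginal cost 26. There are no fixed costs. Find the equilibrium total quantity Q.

514

Meridian's profit: π_M = (463 - 0.5Q)q_M - (129q_M). Setting ∂π_M/∂q_M = 0: 334 - q_M - (1/2)(q_K) = 0.
Kestrel's profit: π_K = (463 - 0.5Q)q_K - (26q_K). Setting ∂π_K/∂q_K = 0: 437 - q_K - (1/2)(q_M) = 0.
Best responses: q_M = (334 - (1/2)q_K), q_K = (437 - (1/2)q_M).
Solving the pair: q_M = 154, q_K = 360.
Total output Q = 154 + 360 = 514.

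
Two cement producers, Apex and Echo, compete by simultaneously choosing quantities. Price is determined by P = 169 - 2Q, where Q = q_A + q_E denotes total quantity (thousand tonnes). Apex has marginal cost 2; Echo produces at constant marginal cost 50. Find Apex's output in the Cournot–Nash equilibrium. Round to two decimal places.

Apex's profit: π_A = (169 - 2Q)q_A - (2q_A). Setting ∂π_A/∂q_A = 0: 167 - 4q_A - 2(q_E) = 0.
Echo's first-order condition: 119 - 4q_E - 2(q_A) = 0.
Rearranging gives the reaction functions q_A = (167 - 2q_E)/4 and q_E = (119 - 2q_A)/4.
Substituting one into the other gives q_A = 215/6 and q_E = 71/6.

35.83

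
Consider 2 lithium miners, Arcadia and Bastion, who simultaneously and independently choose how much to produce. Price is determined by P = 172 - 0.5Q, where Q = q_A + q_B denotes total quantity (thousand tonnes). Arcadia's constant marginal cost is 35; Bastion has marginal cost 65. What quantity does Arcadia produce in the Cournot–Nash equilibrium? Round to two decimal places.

111.33

Arcadia's profit: π_A = (172 - 0.5Q)q_A - (35q_A). Setting ∂π_A/∂q_A = 0: 137 - q_A - (1/2)(q_B) = 0.
Bastion's first-order condition: 107 - q_B - (1/2)(q_A) = 0.
Best responses: q_A = (137 - (1/2)q_B), q_B = (107 - (1/2)q_A).
Solving the pair: q_A = 334/3, q_B = 154/3.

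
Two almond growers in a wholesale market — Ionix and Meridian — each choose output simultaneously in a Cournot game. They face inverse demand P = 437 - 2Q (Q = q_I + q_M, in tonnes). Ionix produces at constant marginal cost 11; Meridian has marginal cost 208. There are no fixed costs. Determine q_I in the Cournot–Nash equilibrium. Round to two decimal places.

103.83

Ionix's profit: π_I = (437 - 2Q)q_I - (11q_I). Setting ∂π_I/∂q_I = 0: 426 - 4q_I - 2(q_M) = 0.
Meridian's profit: π_M = (437 - 2Q)q_M - (208q_M). Setting ∂π_M/∂q_M = 0: 229 - 4q_M - 2(q_I) = 0.
Rearranging gives the reaction functions q_I = (426 - 2q_M)/4 and q_M = (229 - 2q_I)/4.
Solving the pair: q_I = 623/6, q_M = 16/3.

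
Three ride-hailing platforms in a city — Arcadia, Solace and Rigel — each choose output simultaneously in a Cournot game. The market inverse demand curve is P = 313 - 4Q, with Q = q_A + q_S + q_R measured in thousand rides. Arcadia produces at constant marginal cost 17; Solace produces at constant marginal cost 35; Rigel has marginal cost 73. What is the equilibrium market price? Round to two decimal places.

Arcadia's profit: π_A = (313 - 4Q)q_A - (17q_A). Setting ∂π_A/∂q_A = 0: 296 - 8q_A - 4(q_S + q_R) = 0.
Solace's profit: π_S = (313 - 4Q)q_S - (35q_S). Setting ∂π_S/∂q_S = 0: 278 - 8q_S - 4(q_A + q_R) = 0.
Rigel's profit: π_R = (313 - 4Q)q_R - (73q_R). Setting ∂π_R/∂q_R = 0: 240 - 8q_R - 4(q_A + q_S) = 0.
Summing all 3 equations gives 814 − 16Q = 0, hence Q = 407/8.
Back-substituting: q_A = (296 − 407/2)/4 = 185/8, q_S = (278 − 407/2)/4 = 149/8, q_R = (240 − 407/2)/4 = 73/8.
Total output Q = 407/8, so price P = 313 - 4·(407/8) = 219/2.

109.50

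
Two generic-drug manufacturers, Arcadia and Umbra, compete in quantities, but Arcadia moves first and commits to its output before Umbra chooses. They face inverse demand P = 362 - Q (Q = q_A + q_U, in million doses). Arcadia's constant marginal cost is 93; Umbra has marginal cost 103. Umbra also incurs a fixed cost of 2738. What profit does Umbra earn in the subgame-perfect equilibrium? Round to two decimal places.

832.06

The follower Umbra best-responds to any q_A: π_U = (362 - Q)q_U - 103q_U.
∂π_U/∂q_U = 259 - q_A - 2q_U = 0 gives the reaction function q_U = (259 - q_A)/2.
Arcadia substitutes q_U(q_A) into its own profit: π_A = q_A(362 - q_A - (259 - q_A)/2) - 93q_A = (465/2 - (1/2)q_A)q_A - 93q_A.
The leader's first-order condition 279/2 - q_A = 0 yields q_A = 279/2.
Then q_U = (259 - 279/2)/2 = 239/4.
Price P = 362 - 797/4 = 651/4.
Umbra's profit: (651/4 - 103)·(239/4) - 2738 = 832.0625.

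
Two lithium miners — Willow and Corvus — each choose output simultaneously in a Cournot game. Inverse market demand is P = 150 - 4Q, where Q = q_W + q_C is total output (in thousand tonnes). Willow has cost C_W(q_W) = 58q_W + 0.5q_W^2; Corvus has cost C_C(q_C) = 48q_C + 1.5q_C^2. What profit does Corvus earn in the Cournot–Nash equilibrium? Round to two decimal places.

241.51

Willow's profit: π_W = (150 - 4Q)q_W - (58q_W + (1/2)q_W²). Setting ∂π_W/∂q_W = 0: 92 - 9q_W - 4(q_C) = 0.
Corvus's first-order condition: 102 - 11q_C - 4(q_W) = 0.
So q_W = (92 - 4q_C)/9 and q_C = (102 - 4q_W)/11.
Substituting one into the other gives q_W = 604/83 and q_C = 550/83.
Price P = 150 - 4·(1154/83) = 94.3855.
Corvus's profit: 94.3855·(550/83) - 48·(550/83) - (3/2)(550/83)² = 241.5082.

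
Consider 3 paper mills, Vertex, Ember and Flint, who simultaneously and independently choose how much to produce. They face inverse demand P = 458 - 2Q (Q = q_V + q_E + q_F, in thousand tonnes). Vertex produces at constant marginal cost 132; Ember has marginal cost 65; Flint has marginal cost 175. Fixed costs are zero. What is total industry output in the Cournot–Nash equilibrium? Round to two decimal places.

Vertex's profit: π_V = (458 - 2Q)q_V - (132q_V). Setting ∂π_V/∂q_V = 0: 326 - 4q_V - 2(q_E + q_F) = 0.
Ember's profit: π_E = (458 - 2Q)q_E - (65q_E). Setting ∂π_E/∂q_E = 0: 393 - 4q_E - 2(q_V + q_F) = 0.
Flint's first-order condition: 283 - 4q_F - 2(q_V + q_E) = 0.
Summing all 3 equations gives 1002 − 8Q = 0, hence Q = 501/4.
Back-substituting: q_V = (326 − 501/2)/2 = 151/4, q_E = (393 − 501/2)/2 = 285/4, q_F = (283 − 501/2)/2 = 65/4.
Total output Q = 151/4 + 285/4 + 65/4 = 501/4.

125.25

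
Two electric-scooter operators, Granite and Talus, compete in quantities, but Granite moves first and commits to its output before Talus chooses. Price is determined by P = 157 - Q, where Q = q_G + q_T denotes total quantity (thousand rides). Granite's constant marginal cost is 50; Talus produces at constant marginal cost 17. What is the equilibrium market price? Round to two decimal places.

68.50

The follower Talus best-responds to any q_G: π_T = (157 - Q)q_T - 17q_T.
∂π_T/∂q_T = 140 - q_G - 2q_T = 0 gives the reaction function q_T = (140 - q_G)/2.
The leader anticipates this reaction. Substituting into P = 157 - Q gives P = 87 - (1/2)q_G, so π_G = (87 - (1/2)q_G)q_G - 50q_G.
The leader's first-order condition 37 - q_G = 0 yields q_G = 37.
Then q_T = (140 - 37)/2 = 103/2.
Total output Q = 177/2, so price P = 157 - 177/2 = 137/2.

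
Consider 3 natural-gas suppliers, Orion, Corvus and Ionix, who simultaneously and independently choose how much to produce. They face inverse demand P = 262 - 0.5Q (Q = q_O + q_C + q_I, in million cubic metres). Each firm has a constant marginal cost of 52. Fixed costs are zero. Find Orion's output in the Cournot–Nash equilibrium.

105

A representative firm's profit is π_i = q_i(262 - 0.5Q) - 52q_i.
Setting ∂π_i/∂q_i = 0 with rivals' quantities fixed: 210 - q_i - (1/2)·Σ_{j≠i} q_j = 0.
With identical firms every q_j equals q_i, so Σ_{j≠i} q_j = 2q_i and 210 = 2q_i, giving q_i = 105.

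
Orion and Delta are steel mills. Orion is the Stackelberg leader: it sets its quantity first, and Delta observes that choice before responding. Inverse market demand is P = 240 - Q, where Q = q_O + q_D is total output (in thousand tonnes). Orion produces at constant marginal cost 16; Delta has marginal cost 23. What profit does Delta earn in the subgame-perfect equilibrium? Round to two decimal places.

2575.56

Solve by backward induction. Given q_O, the follower Delta maximises π_D = (240 - q_O - q_D)q_D - 23q_D.
∂π_D/∂q_D = 217 - q_O - 2q_D = 0 gives the reaction function q_D = (217 - q_O)/2.
The leader anticipates this reaction. Substituting into P = 240 - Q gives P = 263/2 - (1/2)q_O, so π_O = (263/2 - (1/2)q_O)q_O - 16q_O.
The leader's first-order condition 231/2 - q_O = 0 yields q_O = 231/2.
Then q_D = (217 - 231/2)/2 = 203/4.
Price P = 240 - 665/4 = 295/4.
Delta's profit: (295/4 - 23)·(203/4) = 2575.5625.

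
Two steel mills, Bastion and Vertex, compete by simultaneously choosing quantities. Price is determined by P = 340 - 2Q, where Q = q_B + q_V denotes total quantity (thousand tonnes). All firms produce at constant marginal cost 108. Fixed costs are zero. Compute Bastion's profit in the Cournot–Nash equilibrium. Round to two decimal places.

2990.22

Each firm earns π_i = (340 - 2Q)q_i - 108q_i.
Setting ∂π_i/∂q_i = 0 with rivals' quantities fixed: 232 - 4q_i - 2q_j = 0.
By symmetry each firm produces the same amount; substituting q_j = q_i yields q_i = 232/6 = 116/3.
Price P = 340 - 2·(232/3) = 556/3.
Bastion's profit: (556/3 - 108)·(116/3) = 2990.2222.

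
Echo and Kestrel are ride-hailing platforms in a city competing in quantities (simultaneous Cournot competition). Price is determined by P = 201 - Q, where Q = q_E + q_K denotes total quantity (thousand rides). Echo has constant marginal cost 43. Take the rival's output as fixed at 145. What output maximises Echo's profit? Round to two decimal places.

6.50

With the rival's output fixed at 145, Echo's profit is π_E = (201 - 145 - q_E)q_E - (43q_E) = (56 - q_E)q_E - (43q_E).
∂π_E/∂q_E = 13 - 2q_E = 0, so q_E = 13/2.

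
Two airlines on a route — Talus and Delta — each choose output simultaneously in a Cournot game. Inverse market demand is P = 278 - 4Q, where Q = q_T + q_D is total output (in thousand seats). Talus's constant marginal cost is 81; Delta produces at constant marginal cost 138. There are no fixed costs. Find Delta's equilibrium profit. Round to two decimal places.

191.36

Talus's profit: π_T = (278 - 4Q)q_T - (81q_T). Setting ∂π_T/∂q_T = 0: 197 - 8q_T - 4(q_D) = 0.
Delta's profit: π_D = (278 - 4Q)q_D - (138q_D). Setting ∂π_D/∂q_D = 0: 140 - 8q_D - 4(q_T) = 0.
Rearranging gives the reaction functions q_T = (197 - 4q_D)/8 and q_D = (140 - 4q_T)/8.
Substituting one into the other gives q_T = 127/6 and q_D = 83/12.
Price P = 278 - 4·(337/12) = 497/3.
Delta's profit: (497/3 - 138)·(83/12) = 191.3611.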